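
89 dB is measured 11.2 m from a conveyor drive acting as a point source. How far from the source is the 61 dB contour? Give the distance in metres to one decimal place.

281.3 m

Point-source spreading drops the level by 20·log₁₀(r₂/r₁); inverting, r₂/r₁ = 10^(ΔL/20).
r₂ = 11.2·10^((89−61)/20) = 11.2·10^(28.0/20) = 281.33 m.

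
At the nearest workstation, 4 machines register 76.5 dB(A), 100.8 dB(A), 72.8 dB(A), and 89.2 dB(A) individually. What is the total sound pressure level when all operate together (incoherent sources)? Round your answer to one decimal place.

101.1 dB(A)

For uncorrelated sources the intensities add, so convert each level to linear form, sum, and take 10·log₁₀ of the total.
Σ 10^(L/10) = 10^(76.5/10) + 10^(100.8/10) + 10^(72.8/10) + 10^(89.2/10) = 1.292e+10.
L_total = 10·log₁₀(1.292e+10) = 101.11 dB(A).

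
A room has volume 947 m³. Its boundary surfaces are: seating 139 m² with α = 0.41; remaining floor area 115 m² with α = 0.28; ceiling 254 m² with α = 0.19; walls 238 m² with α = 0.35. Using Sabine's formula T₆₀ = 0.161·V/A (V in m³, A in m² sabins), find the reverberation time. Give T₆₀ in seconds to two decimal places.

0.69 s

A = Σ Sᵢαᵢ = 139·0.41 + 115·0.28 + 254·0.19 + 238·0.35 = 220.75 m².
T₆₀ = 0.161 × 947 / 220.75 = 0.691 s.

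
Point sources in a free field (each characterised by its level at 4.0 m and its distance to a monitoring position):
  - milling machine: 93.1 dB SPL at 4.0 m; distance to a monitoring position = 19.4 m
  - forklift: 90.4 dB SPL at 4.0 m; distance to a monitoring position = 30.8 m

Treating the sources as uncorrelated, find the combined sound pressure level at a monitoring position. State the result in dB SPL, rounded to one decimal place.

80.2 dB SPL

First find each source's level at the receiver (point-source: −20·log₁₀(r/r_ref)), then combine on an intensity basis.
milling machine: 93.1 − 20·log₁₀(19.4/4.0) = 93.1 − 13.71 = 79.39 dB SPL.
forklift: 90.4 − 20·log₁₀(30.8/4.0) = 90.4 − 17.73 = 72.67 dB SPL.
Σ 10^(L/10) = 1.053e+08 → L_total = 10·log₁₀(1.053e+08) = 80.22 dB SPL.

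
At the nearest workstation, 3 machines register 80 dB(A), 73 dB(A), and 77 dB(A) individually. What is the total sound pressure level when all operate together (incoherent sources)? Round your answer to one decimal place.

82.3 dB(A)

Incoherent sources combine by intensity addition: L_total = 10·log₁₀(Σ 10^(L_i/10)).
Σ 10^(L/10) = 10^(80/10) + 10^(73/10) + 10^(77/10) = 1.701e+08.
L_total = 10·log₁₀(1.701e+08) = 82.31 dB(A).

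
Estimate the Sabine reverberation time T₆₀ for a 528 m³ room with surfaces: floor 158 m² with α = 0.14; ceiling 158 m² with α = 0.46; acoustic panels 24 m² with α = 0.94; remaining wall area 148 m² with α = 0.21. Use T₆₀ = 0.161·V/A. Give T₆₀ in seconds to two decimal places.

0.57 s

A = Σ Sᵢαᵢ = 158·0.14 + 158·0.46 + 24·0.94 + 148·0.21 = 148.44 m².
T₆₀ = 0.161·V/A = 0.161·528/148.44 = 0.573 s.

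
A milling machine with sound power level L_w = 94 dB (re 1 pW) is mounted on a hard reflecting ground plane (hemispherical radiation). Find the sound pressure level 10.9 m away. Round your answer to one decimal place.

65.3 dB

L_p = L_w − 10·log₁₀(2π·r²) with r = 10.9 m.
2π·r² = 746.5 m², 10·log₁₀ of that is 28.730 dB.
L_p = 94 − 28.730 = 65.27 dB.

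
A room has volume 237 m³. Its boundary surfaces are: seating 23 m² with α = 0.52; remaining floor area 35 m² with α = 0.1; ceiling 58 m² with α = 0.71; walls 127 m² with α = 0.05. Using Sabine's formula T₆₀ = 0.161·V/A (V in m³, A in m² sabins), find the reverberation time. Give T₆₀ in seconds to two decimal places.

0.61 s

Summing Sᵢαᵢ: 23·0.52 + 35·0.1 + 58·0.71 + 127·0.05 = 62.99 m².
T₆₀ = 0.161·V/A = 0.161·237/62.99 = 0.606 s.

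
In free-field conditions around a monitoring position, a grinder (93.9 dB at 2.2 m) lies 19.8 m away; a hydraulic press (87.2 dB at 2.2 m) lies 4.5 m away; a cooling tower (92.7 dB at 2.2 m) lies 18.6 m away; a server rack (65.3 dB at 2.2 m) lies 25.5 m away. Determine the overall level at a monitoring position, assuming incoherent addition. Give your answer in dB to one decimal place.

82.6 dB

First find each source's level at the receiver (point-source: −20·log₁₀(r/r_ref)), then combine on an intensity basis.
grinder: 93.9 − 20·log₁₀(19.8/2.2) = 93.9 − 19.08 = 74.82 dB.
hydraulic press: 87.2 − 20·log₁₀(4.5/2.2) = 87.2 − 6.22 = 80.98 dB.
cooling tower: 92.7 − 20·log₁₀(18.6/2.2) = 92.7 − 18.54 = 74.16 dB.
server rack: 65.3 − 20·log₁₀(25.5/2.2) = 65.3 − 21.28 = 44.02 dB.
Σ 10^(L/10) = 1.818e+08 → L_total = 10·log₁₀(1.818e+08) = 82.60 dB.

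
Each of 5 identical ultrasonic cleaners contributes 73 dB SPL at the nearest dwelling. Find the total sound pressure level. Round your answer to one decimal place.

With 5 equal, uncorrelated contributions the intensity is 5× that of one unit, giving a rise of 10·log₁₀ 5.
L_total = 73 + 10·log₁₀(5) = 73 + 6.990 = 79.99 dB SPL.

80.0 dB SPL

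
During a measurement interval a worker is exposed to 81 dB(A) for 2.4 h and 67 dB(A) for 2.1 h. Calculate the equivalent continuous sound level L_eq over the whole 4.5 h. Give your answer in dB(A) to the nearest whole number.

78 dB(A)

The energy average is taken in the linear domain: L_eq = 10·log₁₀[(Σ tᵢ·10^(Lᵢ/10))/T], T = 4.5 h.
Σ tᵢ·10^(Lᵢ/10) = 2.4·10^(81/10) + 2.1·10^(67/10) = 3.127e+08.
L_eq = 10·log₁₀(3.127e+08/4.5) = 78.42 dB(A).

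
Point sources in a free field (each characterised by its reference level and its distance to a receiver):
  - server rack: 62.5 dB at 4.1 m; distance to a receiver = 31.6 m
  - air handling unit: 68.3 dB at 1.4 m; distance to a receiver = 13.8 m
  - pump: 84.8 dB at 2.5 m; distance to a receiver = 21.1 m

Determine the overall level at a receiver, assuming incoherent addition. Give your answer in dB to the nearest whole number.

66 dB

First find each source's level at the receiver (point-source: −20·log₁₀(r/r_ref)), then combine on an intensity basis.
server rack: 62.5 − 20·log₁₀(31.6/4.1) = 62.5 − 17.74 = 44.76 dB.
air handling unit: 68.3 − 20·log₁₀(13.8/1.4) = 68.3 − 19.88 = 48.42 dB.
pump: 84.8 − 20·log₁₀(21.1/2.5) = 84.8 − 18.53 = 66.27 dB.
Σ 10^(L/10) = 4.339e+06 → L_total = 10·log₁₀(4.339e+06) = 66.37 dB.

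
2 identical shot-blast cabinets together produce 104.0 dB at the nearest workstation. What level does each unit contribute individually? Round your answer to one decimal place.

101.0 dB

2 equal contributions raise the level by 10·log₁₀ 2 = 3.010 dB, so each unit alone gives 104.0 − 3.010.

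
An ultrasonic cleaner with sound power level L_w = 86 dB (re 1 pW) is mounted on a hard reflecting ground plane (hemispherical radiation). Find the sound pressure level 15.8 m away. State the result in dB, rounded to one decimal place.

54.0 dB

Free-field hemispherical radiation: L_p = L_w − 10·log₁₀(2π·r²), r = 15.8 m.
2π·r² = 1569 m², 10·log₁₀ of that is 31.955 dB.
L_p = 86 − 31.955 = 54.05 dB.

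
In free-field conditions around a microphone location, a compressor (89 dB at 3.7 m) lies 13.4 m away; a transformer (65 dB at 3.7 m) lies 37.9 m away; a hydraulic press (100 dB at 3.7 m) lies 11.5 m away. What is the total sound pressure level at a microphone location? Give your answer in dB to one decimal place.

90.4 dB

Propagate each source to the receiver with L = L_ref − 20·log₁₀(r/r_ref), then add intensities.
compressor: 89 − 20·log₁₀(13.4/3.7) = 89 − 11.18 = 77.82 dB.
transformer: 65 − 20·log₁₀(37.9/3.7) = 65 − 20.21 = 44.79 dB.
hydraulic press: 100 − 20·log₁₀(11.5/3.7) = 100 − 9.85 = 90.15 dB.
Σ 10^(L/10) = 1.096e+09 → L_total = 10·log₁₀(1.096e+09) = 90.40 dB.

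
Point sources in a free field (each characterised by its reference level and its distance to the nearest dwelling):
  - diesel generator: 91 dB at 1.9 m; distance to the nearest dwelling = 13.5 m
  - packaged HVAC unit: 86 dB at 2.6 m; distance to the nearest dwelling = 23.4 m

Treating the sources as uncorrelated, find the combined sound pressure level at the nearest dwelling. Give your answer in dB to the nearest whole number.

Propagate each source to the receiver with L = L_ref − 20·log₁₀(r/r_ref), then add intensities.
diesel generator: 91 − 20·log₁₀(13.5/1.9) = 91 − 17.03 = 73.97 dB.
packaged HVAC unit: 86 − 20·log₁₀(23.4/2.6) = 86 − 19.08 = 66.92 dB.
Σ 10^(L/10) = 2.985e+07 → L_total = 10·log₁₀(2.985e+07) = 74.75 dB.

75 dB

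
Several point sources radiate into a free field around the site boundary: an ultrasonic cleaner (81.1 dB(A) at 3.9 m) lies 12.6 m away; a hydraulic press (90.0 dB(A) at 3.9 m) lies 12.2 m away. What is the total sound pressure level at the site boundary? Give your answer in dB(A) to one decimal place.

Apply inverse-square spreading to bring every level to the receiver, then sum 10^(L/10).
ultrasonic cleaner: 81.1 − 20·log₁₀(12.6/3.9) = 81.1 − 10.19 = 70.91 dB(A).
hydraulic press: 90.0 − 20·log₁₀(12.2/3.9) = 90.0 − 9.91 = 80.09 dB(A).
Σ 10^(L/10) = 1.145e+08 → L_total = 10·log₁₀(1.145e+08) = 80.59 dB(A).

80.6 dB(A)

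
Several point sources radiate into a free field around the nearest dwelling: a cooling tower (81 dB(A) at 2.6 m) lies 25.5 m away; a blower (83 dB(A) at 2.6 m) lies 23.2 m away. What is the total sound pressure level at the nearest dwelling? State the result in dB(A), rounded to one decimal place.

Propagate each source to the receiver with L = L_ref − 20·log₁₀(r/r_ref), then add intensities.
cooling tower: 81 − 20·log₁₀(25.5/2.6) = 81 − 19.83 = 61.17 dB(A).
blower: 83 − 20·log₁₀(23.2/2.6) = 83 − 19.01 = 63.99 dB(A).
Σ 10^(L/10) = 3.815e+06 → L_total = 10·log₁₀(3.815e+06) = 65.81 dB(A).

65.8 dB(A)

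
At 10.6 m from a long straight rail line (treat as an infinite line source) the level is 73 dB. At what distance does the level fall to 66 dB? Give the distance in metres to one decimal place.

53.1 m

The 7.0 dB drop corresponds to a distance ratio of 10^(7.0/10) for a line source.
r₂ = 10.6·10^((73−66)/10) = 10.6·10^(7.0/10) = 53.13 m.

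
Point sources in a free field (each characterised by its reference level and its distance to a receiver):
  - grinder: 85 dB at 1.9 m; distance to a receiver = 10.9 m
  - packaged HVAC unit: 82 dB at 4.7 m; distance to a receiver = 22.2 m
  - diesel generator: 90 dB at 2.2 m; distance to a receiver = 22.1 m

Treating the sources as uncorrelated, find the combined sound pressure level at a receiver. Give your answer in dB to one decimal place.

First find each source's level at the receiver (point-source: −20·log₁₀(r/r_ref)), then combine on an intensity basis.
grinder: 85 − 20·log₁₀(10.9/1.9) = 85 − 15.17 = 69.83 dB.
packaged HVAC unit: 82 − 20·log₁₀(22.2/4.7) = 82 − 13.49 = 68.51 dB.
diesel generator: 90 − 20·log₁₀(22.1/2.2) = 90 − 20.04 = 69.96 dB.
Σ 10^(L/10) = 2.662e+07 → L_total = 10·log₁₀(2.662e+07) = 74.25 dB.

74.3 dB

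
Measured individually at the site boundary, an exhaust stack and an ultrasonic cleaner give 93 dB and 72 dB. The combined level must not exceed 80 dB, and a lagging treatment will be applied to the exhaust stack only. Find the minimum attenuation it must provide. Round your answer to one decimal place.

The untreated sources together contribute 10^(72/10) = 1.585e+07, i.e. 72.00 dB.
To meet 80 dB overall, the treated exhaust stack may contribute at most 10^(80/10) − 1.585e+07 = 8.415e+07, i.e. 79.25 dB.
Required insertion loss = 93 − 79.25 = 13.75 dB.

13.7 dB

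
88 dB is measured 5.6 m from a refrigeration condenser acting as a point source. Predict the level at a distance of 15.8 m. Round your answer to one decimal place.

For a point source, L₂ = L₁ − 20·log₁₀(r₂/r₁).
L₂ = 88 − 20·log₁₀(15.8/5.6) = 88 − 9.009 = 78.99 dB.

79.0 dB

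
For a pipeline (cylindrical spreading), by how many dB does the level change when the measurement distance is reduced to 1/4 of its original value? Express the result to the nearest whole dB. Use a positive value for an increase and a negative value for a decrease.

+6 dB

Line-source spreading: ΔL = −10·log₁₀(r₂/r₁).
ΔL = −10·log₁₀(0.25) = +6.02 dB.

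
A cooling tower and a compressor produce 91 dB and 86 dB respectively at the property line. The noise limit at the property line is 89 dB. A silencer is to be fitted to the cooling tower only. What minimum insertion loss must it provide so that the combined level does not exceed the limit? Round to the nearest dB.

Fixed contribution from the other source: Σ 10^(L/10) = 10^(86/10) = 3.981e+08 (86.00 dB).
The limit corresponds to 10^(89/10) = 7.943e+08; subtracting the fixed part leaves 3.962e+08 for the cooling tower, i.e. 85.98 dB.
So the cooling tower must be reduced from 91 to 85.98 dB: IL = 5.02 dB.

5 dB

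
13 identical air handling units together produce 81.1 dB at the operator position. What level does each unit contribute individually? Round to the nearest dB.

70 dB

For N identical incoherent sources L_total = L₁ + 10·log₁₀ N, so L₁ = 81.1 − 10·log₁₀(13) = 81.1 − 11.139.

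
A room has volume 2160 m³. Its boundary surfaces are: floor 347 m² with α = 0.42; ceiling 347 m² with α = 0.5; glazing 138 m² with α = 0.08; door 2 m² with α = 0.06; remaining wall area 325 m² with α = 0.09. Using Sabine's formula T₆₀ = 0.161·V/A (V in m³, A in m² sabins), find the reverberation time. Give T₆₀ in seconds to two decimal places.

0.97 s

Total absorption A = 347·0.42 + 347·0.5 + 138·0.08 + 2·0.06 + 325·0.09 = 359.65 m² sabins.
T₆₀ = 0.161·V/A = 0.161·2160/359.65 = 0.967 s.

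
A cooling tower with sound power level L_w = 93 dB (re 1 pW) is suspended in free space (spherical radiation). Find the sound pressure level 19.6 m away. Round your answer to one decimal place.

L_p = L_w − 10·log₁₀(4π·r²) with r = 19.6 m.
4π·r² = 4827 m², 10·log₁₀ of that is 36.837 dB.
L_p = 93 − 36.837 = 56.16 dB.

56.2 dB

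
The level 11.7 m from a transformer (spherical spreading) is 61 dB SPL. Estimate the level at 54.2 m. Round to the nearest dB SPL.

48 dB SPL

For a point source, L₂ = L₁ − 20·log₁₀(r₂/r₁).
L₂ = 61 − 20·log₁₀(54.2/11.7) = 61 − 13.316 = 47.68 dB SPL.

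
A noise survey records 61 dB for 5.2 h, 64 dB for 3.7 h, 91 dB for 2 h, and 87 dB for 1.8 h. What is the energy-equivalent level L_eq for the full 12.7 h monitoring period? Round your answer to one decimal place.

L_eq = 10·log₁₀[(1/T)·Σ tᵢ·10^(Lᵢ/10)] with T = 12.7 h.
Σ tᵢ·10^(Lᵢ/10) = 5.2·10^(61/10) + 3.7·10^(64/10) + 2·10^(91/10) + 1.8·10^(87/10) = 3.436e+09.
L_eq = 10·log₁₀(3.436e+09/12.7) = 84.32 dB.

84.3 dB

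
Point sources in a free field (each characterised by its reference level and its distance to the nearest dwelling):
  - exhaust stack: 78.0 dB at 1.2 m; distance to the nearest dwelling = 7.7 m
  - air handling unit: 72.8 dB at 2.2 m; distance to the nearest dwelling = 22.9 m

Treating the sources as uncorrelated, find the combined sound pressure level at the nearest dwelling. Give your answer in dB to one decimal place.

62.3 dB

First find each source's level at the receiver (point-source: −20·log₁₀(r/r_ref)), then combine on an intensity basis.
exhaust stack: 78.0 − 20·log₁₀(7.7/1.2) = 78.0 − 16.15 = 61.85 dB.
air handling unit: 72.8 − 20·log₁₀(22.9/2.2) = 72.8 − 20.35 = 52.45 dB.
Σ 10^(L/10) = 1.708e+06 → L_total = 10·log₁₀(1.708e+06) = 62.33 dB.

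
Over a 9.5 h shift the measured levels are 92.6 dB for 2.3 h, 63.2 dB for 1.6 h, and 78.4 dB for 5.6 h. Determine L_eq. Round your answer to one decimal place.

86.8 dB

Weight each interval's intensity by its duration and average over T = 9.5 h:
Σ tᵢ·10^(Lᵢ/10) = 2.3·10^(92.6/10) + 1.6·10^(63.2/10) + 5.6·10^(78.4/10) = 4.576e+09.
L_eq = 10·log₁₀(4.576e+09/9.5) = 86.83 dB.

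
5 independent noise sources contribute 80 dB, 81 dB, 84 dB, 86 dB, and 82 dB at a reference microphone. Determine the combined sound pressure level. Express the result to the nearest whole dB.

Incoherent sources combine by intensity addition: L_total = 10·log₁₀(Σ 10^(L_i/10)).
Σ 10^(L/10) = 10^(80/10) + 10^(81/10) + 10^(84/10) + 10^(86/10) + 10^(82/10) = 1.034e+09.
L_total = 10·log₁₀(1.034e+09) = 90.14 dB.

90 dB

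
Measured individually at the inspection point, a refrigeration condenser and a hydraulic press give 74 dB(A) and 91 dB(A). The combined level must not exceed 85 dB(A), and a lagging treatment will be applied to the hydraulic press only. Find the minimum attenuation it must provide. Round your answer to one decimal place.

The untreated sources together contribute 10^(74/10) = 2.512e+07, i.e. 74.00 dB(A).
To meet 85 dB(A) overall, the treated hydraulic press may contribute at most 10^(85/10) − 2.512e+07 = 2.911e+08, i.e. 84.64 dB(A).
So the hydraulic press must be reduced from 91 to 84.64 dB(A): IL = 6.36 dB.

6.4 dB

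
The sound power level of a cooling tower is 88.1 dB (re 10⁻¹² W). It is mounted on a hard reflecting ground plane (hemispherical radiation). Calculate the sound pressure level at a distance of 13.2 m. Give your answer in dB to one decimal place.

57.7 dB

L_p = L_w − 10·log₁₀(2π·r²) with r = 13.2 m.
2π·r² = 1095 m², 10·log₁₀ of that is 30.393 dB.
L_p = 88.1 − 30.393 = 57.71 dB.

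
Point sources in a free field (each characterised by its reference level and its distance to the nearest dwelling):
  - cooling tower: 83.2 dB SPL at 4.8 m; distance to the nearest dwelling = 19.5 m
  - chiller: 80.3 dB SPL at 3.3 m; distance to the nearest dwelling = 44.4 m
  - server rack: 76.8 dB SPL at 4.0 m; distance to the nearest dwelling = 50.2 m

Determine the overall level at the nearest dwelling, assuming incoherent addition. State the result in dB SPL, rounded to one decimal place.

Propagate each source to the receiver with L = L_ref − 20·log₁₀(r/r_ref), then add intensities.
cooling tower: 83.2 − 20·log₁₀(19.5/4.8) = 83.2 − 12.18 = 71.02 dB SPL.
chiller: 80.3 − 20·log₁₀(44.4/3.3) = 80.3 − 22.58 = 57.72 dB SPL.
server rack: 76.8 − 20·log₁₀(50.2/4.0) = 76.8 − 21.97 = 54.83 dB SPL.
Σ 10^(L/10) = 1.356e+07 → L_total = 10·log₁₀(1.356e+07) = 71.32 dB SPL.

71.3 dB SPL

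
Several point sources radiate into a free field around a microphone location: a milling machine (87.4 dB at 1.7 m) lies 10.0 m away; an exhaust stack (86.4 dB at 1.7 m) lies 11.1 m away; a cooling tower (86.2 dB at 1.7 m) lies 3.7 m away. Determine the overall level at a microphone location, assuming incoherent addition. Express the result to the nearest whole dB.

81 dB

Apply inverse-square spreading to bring every level to the receiver, then sum 10^(L/10).
milling machine: 87.4 − 20·log₁₀(10.0/1.7) = 87.4 − 15.39 = 72.01 dB.
exhaust stack: 86.4 − 20·log₁₀(11.1/1.7) = 86.4 − 16.30 = 70.10 dB.
cooling tower: 86.2 − 20·log₁₀(3.7/1.7) = 86.2 − 6.76 = 79.44 dB.
Σ 10^(L/10) = 1.141e+08 → L_total = 10·log₁₀(1.141e+08) = 80.57 dB.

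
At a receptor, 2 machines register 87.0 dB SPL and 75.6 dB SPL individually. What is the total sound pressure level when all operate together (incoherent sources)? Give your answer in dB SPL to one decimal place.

For uncorrelated sources the intensities add, so convert each level to linear form, sum, and take 10·log₁₀ of the total.
Σ 10^(L/10) = 10^(87.0/10) + 10^(75.6/10) = 5.375e+08.
L_total = 10·log₁₀(5.375e+08) = 87.30 dB SPL.

87.3 dB SPL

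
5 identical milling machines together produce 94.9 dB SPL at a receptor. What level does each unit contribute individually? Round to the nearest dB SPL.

5 equal contributions raise the level by 10·log₁₀ 5 = 6.990 dB, so each unit alone gives 94.9 − 6.990.

88 dB SPL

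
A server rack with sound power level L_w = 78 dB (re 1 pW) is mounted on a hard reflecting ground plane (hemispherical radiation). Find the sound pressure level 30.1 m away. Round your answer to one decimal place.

40.4 dB

L_p = L_w − 10·log₁₀(2π·r²) with r = 30.1 m.
2π·r² = 5693 m², 10·log₁₀ of that is 37.553 dB.
L_p = 78 − 37.553 = 40.45 dB.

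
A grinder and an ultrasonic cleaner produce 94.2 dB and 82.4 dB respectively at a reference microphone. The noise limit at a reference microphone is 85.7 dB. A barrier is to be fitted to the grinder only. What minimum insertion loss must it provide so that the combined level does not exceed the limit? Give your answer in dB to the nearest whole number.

Everything except the grinder sums to 10^(82.4/10) = 1.738e+08 in linear terms, 82.40 dB.
The limit corresponds to 10^(85.7/10) = 3.715e+08; subtracting the fixed part leaves 1.978e+08 for the grinder, i.e. 82.96 dB.
Required insertion loss = 94.2 − 82.96 = 11.24 dB.

11 dB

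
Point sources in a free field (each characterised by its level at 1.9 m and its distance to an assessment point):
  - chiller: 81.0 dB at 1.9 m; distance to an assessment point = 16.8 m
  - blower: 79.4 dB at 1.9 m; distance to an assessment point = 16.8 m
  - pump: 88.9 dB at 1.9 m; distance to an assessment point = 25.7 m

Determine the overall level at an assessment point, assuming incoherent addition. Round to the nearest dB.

Propagate each source to the receiver with L = L_ref − 20·log₁₀(r/r_ref), then add intensities.
chiller: 81.0 − 20·log₁₀(16.8/1.9) = 81.0 − 18.93 = 62.07 dB.
blower: 79.4 − 20·log₁₀(16.8/1.9) = 79.4 − 18.93 = 60.47 dB.
pump: 88.9 − 20·log₁₀(25.7/1.9) = 88.9 − 22.62 = 66.28 dB.
Σ 10^(L/10) = 6.967e+06 → L_total = 10·log₁₀(6.967e+06) = 68.43 dB.

68 dB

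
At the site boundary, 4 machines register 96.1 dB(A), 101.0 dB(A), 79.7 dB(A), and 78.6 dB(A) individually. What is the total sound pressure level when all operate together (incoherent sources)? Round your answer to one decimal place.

102.3 dB(A)

Incoherent sources combine by intensity addition: L_total = 10·log₁₀(Σ 10^(L_i/10)).
Σ 10^(L/10) = 10^(96.1/10) + 10^(101.0/10) + 10^(79.7/10) + 10^(78.6/10) = 1.683e+10.
L_total = 10·log₁₀(1.683e+10) = 102.26 dB(A).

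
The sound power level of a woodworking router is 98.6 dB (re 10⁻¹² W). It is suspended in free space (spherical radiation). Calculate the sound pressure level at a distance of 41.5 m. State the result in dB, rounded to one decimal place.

L_p = L_w − 10·log₁₀(4π·r²) with r = 41.5 m.
4π·r² = 2.164e+04 m², 10·log₁₀ of that is 43.353 dB.
L_p = 98.6 − 43.353 = 55.25 dB.

55.2 dB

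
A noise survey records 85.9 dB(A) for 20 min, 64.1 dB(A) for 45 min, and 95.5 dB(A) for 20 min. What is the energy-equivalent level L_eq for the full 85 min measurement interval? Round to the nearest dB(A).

90 dB(A)

The energy average is taken in the linear domain: L_eq = 10·log₁₀[(Σ tᵢ·10^(Lᵢ/10))/T], T = 85 min.
Σ tᵢ·10^(Lᵢ/10) = 20·10^(85.9/10) + 45·10^(64.1/10) + 20·10^(95.5/10) = 7.886e+10.
L_eq = 10·log₁₀(7.886e+10/85) = 89.67 dB(A).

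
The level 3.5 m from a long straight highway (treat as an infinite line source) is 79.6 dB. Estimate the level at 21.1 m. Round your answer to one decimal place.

Cylindrical spreading from a line source gives a 10·log₁₀(r₂/r₁) drop.
L₂ = 79.6 − 10·log₁₀(21.1/3.5) = 79.6 − 7.802 = 71.80 dB.

71.8 dB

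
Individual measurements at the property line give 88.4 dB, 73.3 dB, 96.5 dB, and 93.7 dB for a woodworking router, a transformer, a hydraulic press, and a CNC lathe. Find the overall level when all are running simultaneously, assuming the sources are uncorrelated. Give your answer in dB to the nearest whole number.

99 dB

For uncorrelated sources the intensities add, so convert each level to linear form, sum, and take 10·log₁₀ of the total.
Σ 10^(L/10) = 10^(88.4/10) + 10^(73.3/10) + 10^(96.5/10) + 10^(93.7/10) = 7.524e+09.
L_total = 10·log₁₀(7.524e+09) = 98.76 dB.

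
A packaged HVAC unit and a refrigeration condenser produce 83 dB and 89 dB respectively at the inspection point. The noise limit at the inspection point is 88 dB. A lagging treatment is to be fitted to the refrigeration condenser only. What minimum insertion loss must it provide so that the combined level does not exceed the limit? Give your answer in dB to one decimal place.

Everything except the refrigeration condenser sums to 10^(83/10) = 1.995e+08 in linear terms, 83.00 dB.
The limit corresponds to 10^(88/10) = 6.310e+08; subtracting the fixed part leaves 4.314e+08 for the refrigeration condenser, i.e. 86.35 dB.
So the refrigeration condenser must be reduced from 89 to 86.35 dB: IL = 2.65 dB.

2.7 dB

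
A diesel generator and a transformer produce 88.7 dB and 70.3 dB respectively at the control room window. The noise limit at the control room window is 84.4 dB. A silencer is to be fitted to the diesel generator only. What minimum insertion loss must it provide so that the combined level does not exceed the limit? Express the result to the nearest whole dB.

Fixed contribution from the other source: Σ 10^(L/10) = 10^(70.3/10) = 1.072e+07 (70.30 dB).
To meet 84.4 dB overall, the treated diesel generator may contribute at most 10^(84.4/10) − 1.072e+07 = 2.647e+08, i.e. 84.23 dB.
Required insertion loss = 88.7 − 84.23 = 4.47 dB.

4 dB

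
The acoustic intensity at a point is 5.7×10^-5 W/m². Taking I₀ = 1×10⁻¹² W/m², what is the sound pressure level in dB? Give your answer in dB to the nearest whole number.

78 dB

Dividing by I₀ shifts the exponent by 12: I/I₀ = 5.7×10^7.
L = 10·(0.7559 + 7) = 77.56 dB.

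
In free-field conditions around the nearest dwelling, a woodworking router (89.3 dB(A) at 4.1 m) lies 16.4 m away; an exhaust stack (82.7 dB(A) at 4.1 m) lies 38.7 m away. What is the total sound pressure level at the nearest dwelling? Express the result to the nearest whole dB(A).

Apply inverse-square spreading to bring every level to the receiver, then sum 10^(L/10).
woodworking router: 89.3 − 20·log₁₀(16.4/4.1) = 89.3 − 12.04 = 77.26 dB(A).
exhaust stack: 82.7 − 20·log₁₀(38.7/4.1) = 82.7 − 19.50 = 63.20 dB(A).
Σ 10^(L/10) = 5.529e+07 → L_total = 10·log₁₀(5.529e+07) = 77.43 dB(A).

77 dB(A)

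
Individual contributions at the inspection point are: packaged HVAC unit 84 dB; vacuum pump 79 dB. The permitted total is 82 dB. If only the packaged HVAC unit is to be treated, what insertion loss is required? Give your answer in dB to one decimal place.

Everything except the packaged HVAC unit sums to 10^(79/10) = 7.943e+07 in linear terms, 79.00 dB.
To meet 82 dB overall, the treated packaged HVAC unit may contribute at most 10^(82/10) − 7.943e+07 = 7.906e+07, i.e. 78.98 dB.
Required insertion loss = 84 − 78.98 = 5.02 dB.

5.0 dB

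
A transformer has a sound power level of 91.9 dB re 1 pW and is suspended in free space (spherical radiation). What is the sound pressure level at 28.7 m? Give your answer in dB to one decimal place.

L_p = L_w − 10·log₁₀(4π·r²) with r = 28.7 m.
4π·r² = 1.035e+04 m², 10·log₁₀ of that is 40.150 dB.
L_p = 91.9 − 40.150 = 51.75 dB.

51.8 dB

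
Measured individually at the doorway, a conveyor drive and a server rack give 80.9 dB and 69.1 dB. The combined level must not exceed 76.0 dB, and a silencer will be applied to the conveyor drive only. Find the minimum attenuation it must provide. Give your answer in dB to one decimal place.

Everything except the conveyor drive sums to 10^(69.1/10) = 8.128e+06 in linear terms, 69.10 dB.
To meet 76.0 dB overall, the treated conveyor drive may contribute at most 10^(76.0/10) − 8.128e+06 = 3.168e+07, i.e. 75.01 dB.
Required insertion loss = 80.9 − 75.01 = 5.89 dB.

5.9 dB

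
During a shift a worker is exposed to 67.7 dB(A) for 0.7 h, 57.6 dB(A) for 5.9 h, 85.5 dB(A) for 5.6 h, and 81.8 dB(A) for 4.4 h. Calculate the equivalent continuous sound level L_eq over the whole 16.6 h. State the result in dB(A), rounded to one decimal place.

82.0 dB(A)

L_eq = 10·log₁₀[(1/T)·Σ tᵢ·10^(Lᵢ/10)] with T = 16.6 h.
Σ tᵢ·10^(Lᵢ/10) = 0.7·10^(67.7/10) + 5.9·10^(57.6/10) + 5.6·10^(85.5/10) + 4.4·10^(81.8/10) = 2.660e+09.
L_eq = 10·log₁₀(2.660e+09/16.6) = 82.05 dB(A).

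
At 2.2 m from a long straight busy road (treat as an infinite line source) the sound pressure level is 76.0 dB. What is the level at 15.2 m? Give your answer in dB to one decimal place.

Cylindrical spreading from a line source gives a 10·log₁₀(r₂/r₁) drop.
L₂ = 76.0 − 10·log₁₀(15.2/2.2) = 76.0 − 8.394 = 67.61 dB.

67.6 dB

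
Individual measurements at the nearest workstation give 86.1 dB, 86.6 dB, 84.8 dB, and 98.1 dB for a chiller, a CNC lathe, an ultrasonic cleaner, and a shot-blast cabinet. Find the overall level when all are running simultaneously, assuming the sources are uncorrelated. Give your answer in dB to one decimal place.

Incoherent sources combine by intensity addition: L_total = 10·log₁₀(Σ 10^(L_i/10)).
Σ 10^(L/10) = 10^(86.1/10) + 10^(86.6/10) + 10^(84.8/10) + 10^(98.1/10) = 7.623e+09.
L_total = 10·log₁₀(7.623e+09) = 98.82 dB.

98.8 dB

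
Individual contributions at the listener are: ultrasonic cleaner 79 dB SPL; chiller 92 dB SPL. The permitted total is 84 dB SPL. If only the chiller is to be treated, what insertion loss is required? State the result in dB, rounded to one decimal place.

9.7 dB

Fixed contribution from the other source: Σ 10^(L/10) = 10^(79/10) = 7.943e+07 (79.00 dB SPL).
To meet 84 dB SPL overall, the treated chiller may contribute at most 10^(84/10) − 7.943e+07 = 1.718e+08, i.e. 82.35 dB SPL.
Required insertion loss = 92 − 82.35 = 9.65 dB.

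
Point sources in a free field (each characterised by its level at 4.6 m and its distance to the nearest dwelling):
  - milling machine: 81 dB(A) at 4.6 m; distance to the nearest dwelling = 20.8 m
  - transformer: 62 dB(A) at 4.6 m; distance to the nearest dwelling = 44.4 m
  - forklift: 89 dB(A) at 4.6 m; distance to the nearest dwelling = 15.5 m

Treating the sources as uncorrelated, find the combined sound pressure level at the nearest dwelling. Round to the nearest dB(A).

79 dB(A)

Propagate each source to the receiver with L = L_ref − 20·log₁₀(r/r_ref), then add intensities.
milling machine: 81 − 20·log₁₀(20.8/4.6) = 81 − 13.11 = 67.89 dB(A).
transformer: 62 − 20·log₁₀(44.4/4.6) = 62 − 19.69 = 42.31 dB(A).
forklift: 89 − 20·log₁₀(15.5/4.6) = 89 − 10.55 = 78.45 dB(A).
Σ 10^(L/10) = 7.613e+07 → L_total = 10·log₁₀(7.613e+07) = 78.82 dB(A).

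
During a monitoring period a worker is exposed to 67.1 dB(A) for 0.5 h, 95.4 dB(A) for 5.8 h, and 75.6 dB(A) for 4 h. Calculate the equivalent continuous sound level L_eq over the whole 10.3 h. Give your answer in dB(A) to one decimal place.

L_eq = 10·log₁₀[(1/T)·Σ tᵢ·10^(Lᵢ/10)] with T = 10.3 h.
Σ tᵢ·10^(Lᵢ/10) = 0.5·10^(67.1/10) + 5.8·10^(95.4/10) + 4·10^(75.6/10) = 2.026e+10.
L_eq = 10·log₁₀(2.026e+10/10.3) = 92.94 dB(A).

92.9 dB(A)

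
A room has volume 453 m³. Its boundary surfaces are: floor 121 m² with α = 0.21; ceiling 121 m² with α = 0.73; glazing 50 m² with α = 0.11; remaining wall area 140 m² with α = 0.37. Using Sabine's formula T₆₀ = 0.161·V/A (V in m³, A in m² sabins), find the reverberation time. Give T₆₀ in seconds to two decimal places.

0.43 s

Summing Sᵢαᵢ: 121·0.21 + 121·0.73 + 50·0.11 + 140·0.37 = 171.04 m².
T₆₀ = 0.161·V/A = 0.161·453/171.04 = 0.426 s.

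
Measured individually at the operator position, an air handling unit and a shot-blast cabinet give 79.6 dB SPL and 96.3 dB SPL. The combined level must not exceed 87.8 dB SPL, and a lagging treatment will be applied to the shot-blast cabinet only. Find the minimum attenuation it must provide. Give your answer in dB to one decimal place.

The untreated sources together contribute 10^(79.6/10) = 9.120e+07, i.e. 79.60 dB SPL.
The limit corresponds to 10^(87.8/10) = 6.026e+08; subtracting the fixed part leaves 5.114e+08 for the shot-blast cabinet, i.e. 87.09 dB SPL.
So the shot-blast cabinet must be reduced from 96.3 to 87.09 dB SPL: IL = 9.21 dB.

9.2 dB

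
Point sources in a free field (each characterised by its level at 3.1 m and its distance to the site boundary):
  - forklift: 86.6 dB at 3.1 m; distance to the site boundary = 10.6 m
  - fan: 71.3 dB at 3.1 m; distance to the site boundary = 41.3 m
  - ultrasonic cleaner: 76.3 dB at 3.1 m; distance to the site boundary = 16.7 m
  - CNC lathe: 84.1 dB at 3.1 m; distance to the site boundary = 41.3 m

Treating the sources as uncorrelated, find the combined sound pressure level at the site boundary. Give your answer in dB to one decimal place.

Apply inverse-square spreading to bring every level to the receiver, then sum 10^(L/10).
forklift: 86.6 − 20·log₁₀(10.6/3.1) = 86.6 − 10.68 = 75.92 dB.
fan: 71.3 − 20·log₁₀(41.3/3.1) = 71.3 − 22.49 = 48.81 dB.
ultrasonic cleaner: 76.3 − 20·log₁₀(16.7/3.1) = 76.3 − 14.63 = 61.67 dB.
CNC lathe: 84.1 − 20·log₁₀(41.3/3.1) = 84.1 − 22.49 = 61.61 dB.
Σ 10^(L/10) = 4.209e+07 → L_total = 10·log₁₀(4.209e+07) = 76.24 dB.

76.2 dB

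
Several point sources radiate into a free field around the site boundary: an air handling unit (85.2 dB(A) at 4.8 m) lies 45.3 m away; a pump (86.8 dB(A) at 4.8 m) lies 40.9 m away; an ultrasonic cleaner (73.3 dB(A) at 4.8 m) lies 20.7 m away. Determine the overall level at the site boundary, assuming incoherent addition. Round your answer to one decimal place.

First find each source's level at the receiver (point-source: −20·log₁₀(r/r_ref)), then combine on an intensity basis.
air handling unit: 85.2 − 20·log₁₀(45.3/4.8) = 85.2 − 19.50 = 65.70 dB(A).
pump: 86.8 − 20·log₁₀(40.9/4.8) = 86.8 − 18.61 = 68.19 dB(A).
ultrasonic cleaner: 73.3 − 20·log₁₀(20.7/4.8) = 73.3 − 12.69 = 60.61 dB(A).
Σ 10^(L/10) = 1.146e+07 → L_total = 10·log₁₀(1.146e+07) = 70.59 dB(A).

70.6 dB(A)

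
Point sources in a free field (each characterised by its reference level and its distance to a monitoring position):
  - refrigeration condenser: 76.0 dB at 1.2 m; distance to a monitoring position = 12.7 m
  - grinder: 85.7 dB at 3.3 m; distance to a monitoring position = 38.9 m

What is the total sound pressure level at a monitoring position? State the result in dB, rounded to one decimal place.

Propagate each source to the receiver with L = L_ref − 20·log₁₀(r/r_ref), then add intensities.
refrigeration condenser: 76.0 − 20·log₁₀(12.7/1.2) = 76.0 − 20.49 = 55.51 dB.
grinder: 85.7 − 20·log₁₀(38.9/3.3) = 85.7 − 21.43 = 64.27 dB.
Σ 10^(L/10) = 3.029e+06 → L_total = 10·log₁₀(3.029e+06) = 64.81 dB.

64.8 dB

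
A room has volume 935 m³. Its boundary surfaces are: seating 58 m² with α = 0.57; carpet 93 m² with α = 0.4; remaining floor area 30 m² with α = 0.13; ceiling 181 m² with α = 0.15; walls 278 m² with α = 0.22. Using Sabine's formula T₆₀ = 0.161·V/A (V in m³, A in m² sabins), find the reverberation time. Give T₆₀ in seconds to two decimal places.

Summing Sᵢαᵢ: 58·0.57 + 93·0.4 + 30·0.13 + 181·0.15 + 278·0.22 = 162.47 m².
T₆₀ = 0.161·V/A = 0.161·935/162.47 = 0.927 s.

0.93 s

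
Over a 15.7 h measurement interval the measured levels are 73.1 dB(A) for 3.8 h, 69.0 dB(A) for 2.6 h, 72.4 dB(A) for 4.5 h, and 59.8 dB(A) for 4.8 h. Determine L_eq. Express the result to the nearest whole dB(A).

L_eq = 10·log₁₀[(1/T)·Σ tᵢ·10^(Lᵢ/10)] with T = 15.7 h.
Σ tᵢ·10^(Lᵢ/10) = 3.8·10^(73.1/10) + 2.6·10^(69.0/10) + 4.5·10^(72.4/10) + 4.8·10^(59.8/10) = 1.810e+08.
L_eq = 10·log₁₀(1.810e+08/15.7) = 70.62 dB(A).

71 dB(A)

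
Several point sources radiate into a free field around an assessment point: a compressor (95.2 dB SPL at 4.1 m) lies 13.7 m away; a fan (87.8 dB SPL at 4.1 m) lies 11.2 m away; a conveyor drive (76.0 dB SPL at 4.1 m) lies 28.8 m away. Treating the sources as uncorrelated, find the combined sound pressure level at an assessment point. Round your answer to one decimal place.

Apply inverse-square spreading to bring every level to the receiver, then sum 10^(L/10).
compressor: 95.2 − 20·log₁₀(13.7/4.1) = 95.2 − 10.48 = 84.72 dB SPL.
fan: 87.8 − 20·log₁₀(11.2/4.1) = 87.8 − 8.73 = 79.07 dB SPL.
conveyor drive: 76.0 − 20·log₁₀(28.8/4.1) = 76.0 − 16.93 = 59.07 dB SPL.
Σ 10^(L/10) = 3.781e+08 → L_total = 10·log₁₀(3.781e+08) = 85.78 dB SPL.

85.8 dB SPL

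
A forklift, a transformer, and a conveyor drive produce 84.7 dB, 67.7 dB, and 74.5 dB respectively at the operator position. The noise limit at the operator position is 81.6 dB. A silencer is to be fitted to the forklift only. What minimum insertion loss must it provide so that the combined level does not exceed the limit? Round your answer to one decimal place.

4.3 dB

Fixed contribution from the other sources: Σ 10^(L/10) = 10^(67.7/10) + 10^(74.5/10) = 3.407e+07 (75.32 dB).
To meet 81.6 dB overall, the treated forklift may contribute at most 10^(81.6/10) − 3.407e+07 = 1.105e+08, i.e. 80.43 dB.
Required insertion loss = 84.7 − 80.43 = 4.27 dB.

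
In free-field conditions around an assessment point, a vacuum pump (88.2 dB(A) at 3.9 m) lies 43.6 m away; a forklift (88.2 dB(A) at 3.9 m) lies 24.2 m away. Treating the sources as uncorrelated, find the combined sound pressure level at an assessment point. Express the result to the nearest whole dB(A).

74 dB(A)

Apply inverse-square spreading to bring every level to the receiver, then sum 10^(L/10).
vacuum pump: 88.2 − 20·log₁₀(43.6/3.9) = 88.2 − 20.97 = 67.23 dB(A).
forklift: 88.2 − 20·log₁₀(24.2/3.9) = 88.2 − 15.86 = 72.34 dB(A).
Σ 10^(L/10) = 2.245e+07 → L_total = 10·log₁₀(2.245e+07) = 73.51 dB(A).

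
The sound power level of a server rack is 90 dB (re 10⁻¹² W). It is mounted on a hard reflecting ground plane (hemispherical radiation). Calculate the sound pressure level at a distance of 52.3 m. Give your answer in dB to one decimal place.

Free-field hemispherical radiation: L_p = L_w − 10·log₁₀(2π·r²), r = 52.3 m.
2π·r² = 1.719e+04 m², 10·log₁₀ of that is 42.352 dB.
L_p = 90 − 42.352 = 47.65 dB.

47.6 dB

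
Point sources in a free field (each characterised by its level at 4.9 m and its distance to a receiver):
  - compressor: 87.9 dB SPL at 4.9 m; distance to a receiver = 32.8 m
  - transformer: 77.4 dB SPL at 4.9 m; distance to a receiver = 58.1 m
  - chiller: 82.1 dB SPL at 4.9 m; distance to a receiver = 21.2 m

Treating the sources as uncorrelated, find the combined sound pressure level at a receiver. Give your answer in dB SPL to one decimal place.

73.6 dB SPL

Propagate each source to the receiver with L = L_ref − 20·log₁₀(r/r_ref), then add intensities.
compressor: 87.9 − 20·log₁₀(32.8/4.9) = 87.9 − 16.51 = 71.39 dB SPL.
transformer: 77.4 − 20·log₁₀(58.1/4.9) = 77.4 − 21.48 = 55.92 dB SPL.
chiller: 82.1 − 20·log₁₀(21.2/4.9) = 82.1 − 12.72 = 69.38 dB SPL.
Σ 10^(L/10) = 2.282e+07 → L_total = 10·log₁₀(2.282e+07) = 73.58 dB SPL.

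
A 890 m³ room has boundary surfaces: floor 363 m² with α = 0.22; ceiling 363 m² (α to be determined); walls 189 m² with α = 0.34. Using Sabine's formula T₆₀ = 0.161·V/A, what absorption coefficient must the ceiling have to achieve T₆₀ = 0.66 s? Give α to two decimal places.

0.20

A = 0.161·V/T₆₀ = 0.161·890/0.66 = 217.11 m² sabins.
Absorption from the other surfaces = 363·0.22 + 189·0.34 = 144.12 m², so the ceiling must supply 72.99 m² over 363 m².
α = 72.99/363 = 0.201.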